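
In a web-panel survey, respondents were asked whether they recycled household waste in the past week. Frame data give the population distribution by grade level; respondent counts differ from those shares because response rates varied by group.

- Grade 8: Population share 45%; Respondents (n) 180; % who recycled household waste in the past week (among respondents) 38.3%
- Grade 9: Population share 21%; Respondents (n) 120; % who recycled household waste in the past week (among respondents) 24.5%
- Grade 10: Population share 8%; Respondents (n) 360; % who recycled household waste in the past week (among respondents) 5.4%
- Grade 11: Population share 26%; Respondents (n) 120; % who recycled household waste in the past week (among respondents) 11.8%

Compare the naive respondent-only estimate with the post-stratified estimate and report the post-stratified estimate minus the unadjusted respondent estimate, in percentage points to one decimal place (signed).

Unadjusted (pooled respondent) estimate weights by respondent counts:
  (180/780)×38.3 + (120/780)×24.5 + (360/780)×5.4 + (120/780)×11.8 = 16.9154%
Reweighting by population grade level shares:
  0.45×38.3 + 0.21×24.5 + 0.08×5.4 + 0.26×11.8 = 25.88%
Difference = 25.88 − 16.9154 = 8.9646 pp.

+9.0 percentage points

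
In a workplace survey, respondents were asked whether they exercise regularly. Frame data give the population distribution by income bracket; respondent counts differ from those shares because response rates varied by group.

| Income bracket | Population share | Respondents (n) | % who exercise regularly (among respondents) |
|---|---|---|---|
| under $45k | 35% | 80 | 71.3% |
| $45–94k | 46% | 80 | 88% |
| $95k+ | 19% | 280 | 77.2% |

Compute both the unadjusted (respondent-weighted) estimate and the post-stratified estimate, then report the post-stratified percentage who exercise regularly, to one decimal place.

Without adjustment, the pooled respondent share is:
  (80/440)×71.3 + (80/440)×88 + (280/440)×77.2 = 78.0909%
Post-stratifying to population shares instead:
  0.35×71.3 + 0.46×88 + 0.19×77.2 = 80.103%

80.1%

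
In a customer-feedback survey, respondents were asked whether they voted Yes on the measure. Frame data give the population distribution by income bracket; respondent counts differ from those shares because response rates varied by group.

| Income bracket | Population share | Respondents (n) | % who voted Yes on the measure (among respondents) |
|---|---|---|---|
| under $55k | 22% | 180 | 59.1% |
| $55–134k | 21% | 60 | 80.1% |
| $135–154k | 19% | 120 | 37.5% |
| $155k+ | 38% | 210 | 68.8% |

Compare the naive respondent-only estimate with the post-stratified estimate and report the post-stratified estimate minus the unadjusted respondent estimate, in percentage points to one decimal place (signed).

Unadjusted (pooled respondent) estimate weights by respondent counts:
  (180/570)×59.1 + (60/570)×80.1 + (120/570)×37.5 + (210/570)×68.8 = 60.3368%
Post-stratified estimate weights by population shares:
  0.22×59.1 + 0.21×80.1 + 0.19×37.5 + 0.38×68.8 = 63.092%
Difference = 63.092 − 60.3368 = 2.7552 pp.

+2.8 percentage points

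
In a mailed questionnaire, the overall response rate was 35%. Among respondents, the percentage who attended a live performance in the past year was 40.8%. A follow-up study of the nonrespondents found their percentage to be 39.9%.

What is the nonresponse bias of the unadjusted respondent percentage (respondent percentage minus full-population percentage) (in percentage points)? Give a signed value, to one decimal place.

Nonresponse fraction = 1 − 0.35 = 0.65.
Bias = (nonresponse fraction) × (respondent percentage − nonrespondent percentage)
     = 0.65 × (40.8 − 39.9) = 0.65 × 0.9 = 0.585.

+0.6 percentage points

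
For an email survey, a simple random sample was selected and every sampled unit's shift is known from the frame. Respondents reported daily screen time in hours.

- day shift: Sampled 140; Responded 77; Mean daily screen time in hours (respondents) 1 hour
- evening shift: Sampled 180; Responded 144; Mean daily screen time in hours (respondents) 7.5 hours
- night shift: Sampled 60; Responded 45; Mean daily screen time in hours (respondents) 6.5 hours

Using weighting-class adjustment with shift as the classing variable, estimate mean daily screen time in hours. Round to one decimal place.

Class response rates: day shift 77/140 = 55%, evening shift 144/180 = 80%, night shift 45/60 = 75%.
Weighting each respondent by the inverse class response rate inflates each class back to its sampled size, so the class weight is n_sampled:
  day shift: 140 × 1 = 140
  evening shift: 180 × 7.5 = 1350
  night shift: 60 × 6.5 = 390
Adjusted estimate = 1880 / 380 = 4.94737 → 4.9.

4.9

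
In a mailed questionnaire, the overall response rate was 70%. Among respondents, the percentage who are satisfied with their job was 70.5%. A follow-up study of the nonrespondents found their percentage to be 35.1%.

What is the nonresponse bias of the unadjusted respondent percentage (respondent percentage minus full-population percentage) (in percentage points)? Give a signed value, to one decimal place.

+10.6 percentage points

Nonresponse fraction = 1 − 0.7 = 0.3.
Bias = (nonresponse fraction) × (respondent percentage − nonrespondent percentage)
     = 0.3 × (70.5 − 35.1) = 0.3 × 35.4 = 10.62.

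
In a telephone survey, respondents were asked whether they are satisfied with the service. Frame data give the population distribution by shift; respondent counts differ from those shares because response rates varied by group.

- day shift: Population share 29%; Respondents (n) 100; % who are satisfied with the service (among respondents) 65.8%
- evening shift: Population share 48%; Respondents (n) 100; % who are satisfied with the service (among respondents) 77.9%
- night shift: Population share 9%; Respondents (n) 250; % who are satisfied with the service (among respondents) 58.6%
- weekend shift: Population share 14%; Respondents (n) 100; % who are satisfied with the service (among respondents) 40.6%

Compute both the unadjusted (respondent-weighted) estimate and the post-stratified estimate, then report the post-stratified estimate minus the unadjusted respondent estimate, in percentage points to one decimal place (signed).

+7.3 percentage points

Unadjusted (pooled respondent) estimate weights by respondent counts:
  (100/550)×65.8 + (100/550)×77.9 + (250/550)×58.6 + (100/550)×40.6 = 60.1455%
Post-stratified estimate weights by population shares:
  0.29×65.8 + 0.48×77.9 + 0.09×58.6 + 0.14×40.6 = 67.432%
Difference = 67.432 − 60.1455 = 7.2865 pp.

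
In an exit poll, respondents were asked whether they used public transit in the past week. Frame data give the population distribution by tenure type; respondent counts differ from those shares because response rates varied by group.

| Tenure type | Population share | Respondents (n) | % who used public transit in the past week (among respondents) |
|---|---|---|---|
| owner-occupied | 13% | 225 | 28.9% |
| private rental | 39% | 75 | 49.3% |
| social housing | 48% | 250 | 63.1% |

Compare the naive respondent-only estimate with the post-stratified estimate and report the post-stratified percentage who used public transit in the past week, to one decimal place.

Unadjusted (pooled respondent) estimate weights by respondent counts:
  (225/550)×28.9 + (75/550)×49.3 + (250/550)×63.1 = 47.2273%
Post-stratified estimate weights by population shares:
  0.13×28.9 + 0.39×49.3 + 0.48×63.1 = 53.272%

53.3%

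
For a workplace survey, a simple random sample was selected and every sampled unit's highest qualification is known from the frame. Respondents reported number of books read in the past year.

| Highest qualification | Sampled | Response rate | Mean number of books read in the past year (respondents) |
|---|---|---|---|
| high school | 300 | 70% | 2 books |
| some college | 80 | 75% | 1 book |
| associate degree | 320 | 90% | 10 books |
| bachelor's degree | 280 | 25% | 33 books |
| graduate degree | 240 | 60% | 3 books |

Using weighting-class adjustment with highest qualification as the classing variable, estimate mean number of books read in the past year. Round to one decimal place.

Each respondent's weight = sampled/responded in their class; summing within a class gives n_sampled, so:
  high school: 300 × 2 = 600
  some college: 80 × 1 = 80
  associate degree: 320 × 10 = 3200
  bachelor's degree: 280 × 33 = 9240
  graduate degree: 240 × 3 = 720
Adjusted estimate = 13,840 / 1,220 = 11.3443 → 11.3.

11.3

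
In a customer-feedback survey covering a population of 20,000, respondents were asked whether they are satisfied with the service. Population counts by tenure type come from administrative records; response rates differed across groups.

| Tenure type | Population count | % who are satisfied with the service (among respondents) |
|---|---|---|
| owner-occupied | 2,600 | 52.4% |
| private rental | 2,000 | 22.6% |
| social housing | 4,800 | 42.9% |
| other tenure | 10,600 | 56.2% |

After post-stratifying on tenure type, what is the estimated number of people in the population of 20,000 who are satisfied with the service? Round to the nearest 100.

9,800

Each cell contributes its population count × the respondent rate:
  owner-occupied: 2,600 × 52.4% = 1362.4
  private rental: 2,000 × 22.6% = 452
  social housing: 4,800 × 42.9% = 2059.2
  other tenure: 10,600 × 56.2% = 5957.2
Estimated total = 9830.8 → 9,800.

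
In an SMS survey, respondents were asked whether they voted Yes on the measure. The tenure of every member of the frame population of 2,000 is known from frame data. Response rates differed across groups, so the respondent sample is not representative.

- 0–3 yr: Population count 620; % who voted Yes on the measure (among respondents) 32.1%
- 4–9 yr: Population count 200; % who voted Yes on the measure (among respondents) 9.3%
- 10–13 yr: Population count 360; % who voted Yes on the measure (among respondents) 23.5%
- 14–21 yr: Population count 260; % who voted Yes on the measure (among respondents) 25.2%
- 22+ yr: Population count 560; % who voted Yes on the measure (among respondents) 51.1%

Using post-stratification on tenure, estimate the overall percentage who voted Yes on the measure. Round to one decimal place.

Reweight to the known tenure distribution:
  0–3 yr: (620/2,000) × 32.1 = 9.951
  4–9 yr: (200/2,000) × 9.3 = 0.93
  10–13 yr: (360/2,000) × 23.5 = 4.23
  14–21 yr: (260/2,000) × 25.2 = 3.276
  22+ yr: (560/2,000) × 51.1 = 14.308
Post-stratified estimate = 32.695 → 32.7%.

32.7%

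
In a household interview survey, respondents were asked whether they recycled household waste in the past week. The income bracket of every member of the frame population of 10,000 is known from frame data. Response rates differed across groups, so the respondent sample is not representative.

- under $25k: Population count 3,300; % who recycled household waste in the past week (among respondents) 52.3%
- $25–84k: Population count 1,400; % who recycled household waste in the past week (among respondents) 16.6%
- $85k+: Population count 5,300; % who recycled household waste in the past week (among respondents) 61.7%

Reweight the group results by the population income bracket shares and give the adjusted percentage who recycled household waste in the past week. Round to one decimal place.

52.3%

Each cell contributes population-share × respondent value:
  under $25k: (3,300/10,000) × 52.3 = 17.259
  $25–84k: (1,400/10,000) × 16.6 = 2.324
  $85k+: (5,300/10,000) × 61.7 = 32.701
Post-stratified estimate = 52.284 → 52.3%.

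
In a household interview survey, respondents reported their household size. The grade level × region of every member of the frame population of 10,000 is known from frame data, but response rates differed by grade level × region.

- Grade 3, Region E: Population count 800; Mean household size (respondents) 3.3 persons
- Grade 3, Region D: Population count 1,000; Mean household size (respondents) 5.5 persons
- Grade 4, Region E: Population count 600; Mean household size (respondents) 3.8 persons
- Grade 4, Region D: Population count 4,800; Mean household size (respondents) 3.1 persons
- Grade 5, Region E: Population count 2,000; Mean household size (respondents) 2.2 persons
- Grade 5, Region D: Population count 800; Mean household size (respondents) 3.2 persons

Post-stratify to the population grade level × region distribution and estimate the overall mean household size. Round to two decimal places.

3.23

Reweight to the known grade level × region distribution:
  Grade 3, Region E: (800/10,000) × 3.3 = 0.264
  Grade 3, Region D: (1,000/10,000) × 5.5 = 0.55
  Grade 4, Region E: (600/10,000) × 3.8 = 0.228
  Grade 4, Region D: (4,800/10,000) × 3.1 = 1.488
  Grade 5, Region E: (2,000/10,000) × 2.2 = 0.44
  Grade 5, Region D: (800/10,000) × 3.2 = 0.256
Post-stratified estimate = 3.226 → 3.23.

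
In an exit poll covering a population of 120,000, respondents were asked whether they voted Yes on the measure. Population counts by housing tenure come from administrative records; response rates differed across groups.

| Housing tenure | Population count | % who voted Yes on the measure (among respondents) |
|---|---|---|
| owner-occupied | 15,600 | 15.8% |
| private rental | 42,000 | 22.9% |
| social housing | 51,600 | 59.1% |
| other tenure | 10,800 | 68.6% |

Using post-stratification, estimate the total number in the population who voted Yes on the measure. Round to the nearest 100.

Estimated count per cell = population count × respondent percentage:
  owner-occupied: 15,600 × 15.8% = 2464.8
  private rental: 42,000 × 22.9% = 9618
  social housing: 51,600 × 59.1% = 30495.6
  other tenure: 10,800 × 68.6% = 7408.8
Estimated total = 49987.2 → 50,000.

50,000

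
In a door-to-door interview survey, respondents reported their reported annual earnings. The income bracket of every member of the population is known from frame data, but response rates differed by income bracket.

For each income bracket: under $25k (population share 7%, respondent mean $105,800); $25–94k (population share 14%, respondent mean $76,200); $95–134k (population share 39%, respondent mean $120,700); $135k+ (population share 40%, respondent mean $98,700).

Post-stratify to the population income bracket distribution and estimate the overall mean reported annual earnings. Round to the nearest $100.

$104,600

Weight each group's respondent value by its population share:
  under $25k: 0.07 × 105,800 = 7406
  $25–94k: 0.14 × 76,200 = 10,668
  $95–134k: 0.39 × 120,700 = 47,073
  $135k+: 0.4 × 98,700 = 39,480
Post-stratified estimate = 104,627 → $104,600.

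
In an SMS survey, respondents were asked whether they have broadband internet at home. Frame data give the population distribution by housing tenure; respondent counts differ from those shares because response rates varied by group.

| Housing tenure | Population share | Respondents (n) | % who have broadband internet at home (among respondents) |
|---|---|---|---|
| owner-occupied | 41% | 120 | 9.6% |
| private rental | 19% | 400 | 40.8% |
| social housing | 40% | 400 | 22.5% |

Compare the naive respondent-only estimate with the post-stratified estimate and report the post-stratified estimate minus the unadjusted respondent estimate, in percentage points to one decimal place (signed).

-8.1 percentage points

Naive respondent-only estimate (weights = respondent counts):
  (120/920)×9.6 + (400/920)×40.8 + (400/920)×22.5 = 28.7739%
Post-stratified estimate weights by population shares:
  0.41×9.6 + 0.19×40.8 + 0.4×22.5 = 20.688%
Difference = 20.688 − 28.7739 = -8.0859 pp.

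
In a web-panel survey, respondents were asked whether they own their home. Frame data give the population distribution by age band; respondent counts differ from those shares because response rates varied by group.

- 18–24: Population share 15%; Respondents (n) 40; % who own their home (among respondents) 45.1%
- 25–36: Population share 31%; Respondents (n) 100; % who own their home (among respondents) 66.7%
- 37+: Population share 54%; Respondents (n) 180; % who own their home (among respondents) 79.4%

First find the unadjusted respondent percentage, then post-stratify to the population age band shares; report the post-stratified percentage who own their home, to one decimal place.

Unadjusted (pooled respondent) estimate weights by respondent counts:
  (40/320)×45.1 + (100/320)×66.7 + (180/320)×79.4 = 71.1437%
Post-stratified estimate weights by population shares:
  0.15×45.1 + 0.31×66.7 + 0.54×79.4 = 70.318%

70.3%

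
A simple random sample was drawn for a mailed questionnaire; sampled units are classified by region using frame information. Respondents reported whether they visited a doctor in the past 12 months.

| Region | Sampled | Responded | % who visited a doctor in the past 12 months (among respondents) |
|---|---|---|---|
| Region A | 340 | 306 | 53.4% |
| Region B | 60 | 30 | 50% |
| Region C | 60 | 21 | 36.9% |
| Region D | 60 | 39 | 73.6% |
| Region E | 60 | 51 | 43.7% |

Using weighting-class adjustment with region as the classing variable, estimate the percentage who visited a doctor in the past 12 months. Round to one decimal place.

52.4%

Class response rates: Region A 306/340 = 90%, Region B 30/60 = 50%, Region C 21/60 = 35%, Region D 39/60 = 65%, Region E 51/60 = 85%.
Weighting each respondent by the inverse class response rate inflates each class back to its sampled size, so the class weight is n_sampled:
  Region A: 340 × 53.4 = 18,156
  Region B: 60 × 50 = 3000
  Region C: 60 × 36.9 = 2214
  Region D: 60 × 73.6 = 4416
  Region E: 60 × 43.7 = 2622
Adjusted estimate = 30,408 / 580 = 52.4276 → 52.4%.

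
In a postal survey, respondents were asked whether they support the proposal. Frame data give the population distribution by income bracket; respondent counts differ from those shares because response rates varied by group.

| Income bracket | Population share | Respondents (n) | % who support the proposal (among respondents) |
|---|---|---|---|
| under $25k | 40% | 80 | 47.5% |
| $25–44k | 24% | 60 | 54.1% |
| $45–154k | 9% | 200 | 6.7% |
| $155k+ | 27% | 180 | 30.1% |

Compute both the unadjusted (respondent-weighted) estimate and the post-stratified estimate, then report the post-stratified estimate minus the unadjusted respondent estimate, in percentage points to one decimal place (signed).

Unadjusted (pooled respondent) estimate weights by respondent counts:
  (80/520)×47.5 + (60/520)×54.1 + (200/520)×6.7 + (180/520)×30.1 = 26.5462%
Reweighting by population income bracket shares:
  0.4×47.5 + 0.24×54.1 + 0.09×6.7 + 0.27×30.1 = 40.714%
Difference = 40.714 − 26.5462 = 14.1678 pp.

+14.2 percentage points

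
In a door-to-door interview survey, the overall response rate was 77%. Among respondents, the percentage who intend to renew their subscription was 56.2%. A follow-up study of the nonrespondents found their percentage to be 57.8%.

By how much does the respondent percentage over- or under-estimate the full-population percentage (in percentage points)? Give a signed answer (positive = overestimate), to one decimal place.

Nonresponse fraction = 1 − 0.77 = 0.23.
Bias = (nonresponse fraction) × (respondent percentage − nonrespondent percentage)
     = 0.23 × (56.2 − 57.8) = 0.23 × -1.6 = -0.368.

-0.4 percentage points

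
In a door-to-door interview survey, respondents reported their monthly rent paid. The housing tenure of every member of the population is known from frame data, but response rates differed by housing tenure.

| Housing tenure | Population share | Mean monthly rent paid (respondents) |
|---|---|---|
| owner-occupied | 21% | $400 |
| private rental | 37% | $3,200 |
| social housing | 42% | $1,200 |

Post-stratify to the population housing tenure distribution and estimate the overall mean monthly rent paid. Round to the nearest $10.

Post-stratification weights by population share, not respondent share:
  owner-occupied: 0.21 × 400 = 84
  private rental: 0.37 × 3200 = 1184
  social housing: 0.42 × 1200 = 504
Post-stratified estimate = 1772 → $1,770.

$1,770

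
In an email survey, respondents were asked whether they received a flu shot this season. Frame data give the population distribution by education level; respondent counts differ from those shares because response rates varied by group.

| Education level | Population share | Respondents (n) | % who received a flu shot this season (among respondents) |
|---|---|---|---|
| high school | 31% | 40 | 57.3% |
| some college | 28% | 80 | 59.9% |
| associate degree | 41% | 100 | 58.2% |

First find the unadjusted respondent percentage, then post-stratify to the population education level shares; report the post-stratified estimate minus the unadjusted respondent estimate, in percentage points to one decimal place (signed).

-0.3 percentage points

Without adjustment, the pooled respondent share is:
  (40/220)×57.3 + (80/220)×59.9 + (100/220)×58.2 = 58.6545%
Post-stratified estimate weights by population shares:
  0.31×57.3 + 0.28×59.9 + 0.41×58.2 = 58.397%
Difference = 58.397 − 58.6545 = -0.2575 pp.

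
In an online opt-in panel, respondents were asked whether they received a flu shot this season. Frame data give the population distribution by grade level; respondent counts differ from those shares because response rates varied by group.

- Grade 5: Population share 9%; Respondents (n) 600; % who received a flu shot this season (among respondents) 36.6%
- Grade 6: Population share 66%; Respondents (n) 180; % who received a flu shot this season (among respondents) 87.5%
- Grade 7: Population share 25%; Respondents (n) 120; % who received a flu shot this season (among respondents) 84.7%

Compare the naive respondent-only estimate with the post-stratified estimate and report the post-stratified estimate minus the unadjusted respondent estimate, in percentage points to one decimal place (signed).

Unadjusted (pooled respondent) estimate weights by respondent counts:
  (600/900)×36.6 + (180/900)×87.5 + (120/900)×84.7 = 53.1933%
Reweighting by population grade level shares:
  0.09×36.6 + 0.66×87.5 + 0.25×84.7 = 82.219%
Difference = 82.219 − 53.1933 = 29.0257 pp.

+29.0 percentage points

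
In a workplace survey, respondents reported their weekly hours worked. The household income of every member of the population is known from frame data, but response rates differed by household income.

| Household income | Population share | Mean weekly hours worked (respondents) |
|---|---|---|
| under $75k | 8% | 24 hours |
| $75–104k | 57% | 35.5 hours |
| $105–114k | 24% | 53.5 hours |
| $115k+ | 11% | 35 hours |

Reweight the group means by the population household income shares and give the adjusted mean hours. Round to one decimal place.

Post-stratification weights by population share, not respondent share:
  under $75k: 0.08 × 24 = 1.92
  $75–104k: 0.57 × 35.5 = 20.235
  $105–114k: 0.24 × 53.5 = 12.84
  $115k+: 0.11 × 35 = 3.85
Post-stratified estimate = 38.845 → 38.8.

38.8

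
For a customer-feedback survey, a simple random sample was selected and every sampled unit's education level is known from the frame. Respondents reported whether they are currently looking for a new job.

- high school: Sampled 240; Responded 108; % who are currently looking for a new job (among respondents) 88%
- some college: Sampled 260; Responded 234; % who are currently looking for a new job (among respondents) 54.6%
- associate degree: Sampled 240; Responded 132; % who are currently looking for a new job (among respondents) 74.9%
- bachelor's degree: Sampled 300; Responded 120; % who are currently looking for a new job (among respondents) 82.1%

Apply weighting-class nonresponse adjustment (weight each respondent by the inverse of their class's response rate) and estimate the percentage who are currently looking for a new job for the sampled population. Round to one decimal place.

74.9%

Class response rates: high school 108/240 = 45%, some college 234/260 = 90%, associate degree 132/240 = 55%, bachelor's degree 120/300 = 40%.
Weighting each respondent by the inverse class response rate inflates each class back to its sampled size, so the class weight is n_sampled:
  high school: 240 × 88 = 21,120
  some college: 260 × 54.6 = 14,196
  associate degree: 240 × 74.9 = 17,976
  bachelor's degree: 300 × 82.1 = 24,630
Adjusted estimate = 77,922 / 1,040 = 74.925 → 74.9%.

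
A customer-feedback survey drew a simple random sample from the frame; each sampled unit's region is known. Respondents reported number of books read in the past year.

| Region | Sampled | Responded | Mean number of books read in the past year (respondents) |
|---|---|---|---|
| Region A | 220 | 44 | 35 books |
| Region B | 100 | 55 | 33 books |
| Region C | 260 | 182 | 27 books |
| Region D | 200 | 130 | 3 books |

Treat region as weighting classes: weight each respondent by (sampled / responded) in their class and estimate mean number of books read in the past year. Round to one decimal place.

23.9

Class response rates: Region A 44/220 = 20%, Region B 55/100 = 55%, Region C 182/260 = 70%, Region D 130/200 = 65%.
With weight = n_sampled/n_responded per class, the weighted class total is n_sampled:
  Region A: 220 × 35 = 7700
  Region B: 100 × 33 = 3300
  Region C: 260 × 27 = 7020
  Region D: 200 × 3 = 600
Adjusted estimate = 18,620 / 780 = 23.8718 → 23.9.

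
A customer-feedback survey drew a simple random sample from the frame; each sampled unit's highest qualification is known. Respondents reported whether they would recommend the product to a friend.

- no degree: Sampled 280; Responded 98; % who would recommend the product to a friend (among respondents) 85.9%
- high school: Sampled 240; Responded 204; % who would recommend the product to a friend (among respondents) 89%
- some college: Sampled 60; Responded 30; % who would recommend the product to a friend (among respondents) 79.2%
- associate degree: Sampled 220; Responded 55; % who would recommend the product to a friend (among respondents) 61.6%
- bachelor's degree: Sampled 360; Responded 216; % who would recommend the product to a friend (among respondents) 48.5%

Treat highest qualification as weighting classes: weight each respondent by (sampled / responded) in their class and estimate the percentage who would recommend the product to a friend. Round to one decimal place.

Class response rates: no degree 98/280 = 35%, high school 204/240 = 85%, some college 30/60 = 50%, associate degree 55/220 = 25%, bachelor's degree 216/360 = 60%.
Inverse-response-rate weighting restores each class to its sampled count, so class totals weight by n_sampled:
  no degree: 280 × 85.9 = 24,052
  high school: 240 × 89 = 21,360
  some college: 60 × 79.2 = 4752
  associate degree: 220 × 61.6 = 13,552
  bachelor's degree: 360 × 48.5 = 17,460
Adjusted estimate = 81,176 / 1,160 = 69.9793 → 70.0%.

70.0%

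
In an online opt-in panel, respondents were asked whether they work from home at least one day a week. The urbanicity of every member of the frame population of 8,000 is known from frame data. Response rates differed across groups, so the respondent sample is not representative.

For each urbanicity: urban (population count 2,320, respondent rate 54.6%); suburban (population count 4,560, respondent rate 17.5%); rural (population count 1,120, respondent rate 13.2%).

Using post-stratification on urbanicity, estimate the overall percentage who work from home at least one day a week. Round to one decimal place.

Weight each group's respondent value by its population share:
  urban: (2,320/8,000) × 54.6 = 15.834
  suburban: (4,560/8,000) × 17.5 = 9.975
  rural: (1,120/8,000) × 13.2 = 1.848
Post-stratified estimate = 27.657 → 27.7%.

27.7%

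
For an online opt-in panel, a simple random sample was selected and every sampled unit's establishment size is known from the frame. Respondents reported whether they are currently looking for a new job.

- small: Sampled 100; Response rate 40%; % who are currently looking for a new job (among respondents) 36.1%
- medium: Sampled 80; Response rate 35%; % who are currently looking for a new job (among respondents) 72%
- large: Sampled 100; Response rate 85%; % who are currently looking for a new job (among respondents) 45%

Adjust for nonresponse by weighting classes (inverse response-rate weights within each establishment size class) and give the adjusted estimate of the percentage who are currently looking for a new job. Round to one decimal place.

49.5%

Each respondent's weight = sampled/responded in their class; summing within a class gives n_sampled, so:
  small: 100 × 36.1 = 3610
  medium: 80 × 72 = 5760
  large: 100 × 45 = 4500
Adjusted estimate = 13,870 / 280 = 49.5357 → 49.5%.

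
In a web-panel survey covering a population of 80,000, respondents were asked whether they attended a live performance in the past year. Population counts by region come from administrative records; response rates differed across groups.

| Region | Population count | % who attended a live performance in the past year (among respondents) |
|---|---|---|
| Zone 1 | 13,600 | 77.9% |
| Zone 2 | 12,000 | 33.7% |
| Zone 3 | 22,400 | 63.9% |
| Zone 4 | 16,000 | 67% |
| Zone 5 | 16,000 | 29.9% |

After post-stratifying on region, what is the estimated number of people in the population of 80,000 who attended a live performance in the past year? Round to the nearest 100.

Each cell contributes its population count × the respondent rate:
  Zone 1: 13,600 × 77.9% = 10594.4
  Zone 2: 12,000 × 33.7% = 4044
  Zone 3: 22,400 × 63.9% = 14313.6
  Zone 4: 16,000 × 67% = 10,720
  Zone 5: 16,000 × 29.9% = 4784
Estimated total = 44,456 → 44,500.

44,500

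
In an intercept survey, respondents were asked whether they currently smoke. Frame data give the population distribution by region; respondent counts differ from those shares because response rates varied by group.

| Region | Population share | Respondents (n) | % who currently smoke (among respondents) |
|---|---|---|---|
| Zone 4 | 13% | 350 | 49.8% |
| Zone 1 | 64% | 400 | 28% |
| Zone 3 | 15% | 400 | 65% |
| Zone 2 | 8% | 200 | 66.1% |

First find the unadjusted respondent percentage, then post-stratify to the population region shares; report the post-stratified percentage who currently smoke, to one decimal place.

Naive respondent-only estimate (weights = respondent counts):
  (350/1350)×49.8 + (400/1350)×28 + (400/1350)×65 + (200/1350)×66.1 = 50.2593%
Post-stratifying to population shares instead:
  0.13×49.8 + 0.64×28 + 0.15×65 + 0.08×66.1 = 39.432%

39.4%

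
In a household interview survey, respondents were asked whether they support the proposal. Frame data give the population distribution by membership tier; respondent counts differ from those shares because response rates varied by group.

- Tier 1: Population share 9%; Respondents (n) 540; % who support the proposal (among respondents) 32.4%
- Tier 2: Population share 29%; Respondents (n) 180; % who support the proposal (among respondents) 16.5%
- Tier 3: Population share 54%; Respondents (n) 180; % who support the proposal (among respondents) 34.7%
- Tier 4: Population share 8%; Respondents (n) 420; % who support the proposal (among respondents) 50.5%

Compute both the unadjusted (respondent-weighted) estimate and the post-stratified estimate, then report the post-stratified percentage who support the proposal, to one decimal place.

30.5%

Without adjustment, the pooled respondent share is:
  (540/1320)×32.4 + (180/1320)×16.5 + (180/1320)×34.7 + (420/1320)×50.5 = 36.3045%
Post-stratified estimate weights by population shares:
  0.09×32.4 + 0.29×16.5 + 0.54×34.7 + 0.08×50.5 = 30.479%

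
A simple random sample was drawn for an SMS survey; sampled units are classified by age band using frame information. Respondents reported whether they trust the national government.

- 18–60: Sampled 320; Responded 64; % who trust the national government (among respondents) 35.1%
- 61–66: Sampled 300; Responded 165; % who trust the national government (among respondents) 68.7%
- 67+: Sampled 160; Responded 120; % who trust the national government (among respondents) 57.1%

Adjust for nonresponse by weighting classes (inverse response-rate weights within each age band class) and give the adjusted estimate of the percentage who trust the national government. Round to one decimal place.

52.5%

Response rates by class: 18–60 64/320 = 20%, 61–66 165/300 = 55%, 67+ 120/160 = 75%.
Weighting each respondent by the inverse class response rate inflates each class back to its sampled size, so the class weight is n_sampled:
  18–60: 320 × 35.1 = 11,232
  61–66: 300 × 68.7 = 20,610
  67+: 160 × 57.1 = 9136
Adjusted estimate = 40,978 / 780 = 52.5359 → 52.5%.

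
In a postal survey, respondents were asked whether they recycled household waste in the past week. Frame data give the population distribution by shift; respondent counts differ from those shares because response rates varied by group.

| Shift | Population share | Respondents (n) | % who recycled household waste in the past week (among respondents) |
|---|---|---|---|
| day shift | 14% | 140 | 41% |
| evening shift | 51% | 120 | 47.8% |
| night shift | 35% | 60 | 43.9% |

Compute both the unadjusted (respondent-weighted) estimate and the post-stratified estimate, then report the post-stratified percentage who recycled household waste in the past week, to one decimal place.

45.5%

Unadjusted (pooled respondent) estimate weights by respondent counts:
  (140/320)×41 + (120/320)×47.8 + (60/320)×43.9 = 44.0938%
Post-stratified estimate weights by population shares:
  0.14×41 + 0.51×47.8 + 0.35×43.9 = 45.483%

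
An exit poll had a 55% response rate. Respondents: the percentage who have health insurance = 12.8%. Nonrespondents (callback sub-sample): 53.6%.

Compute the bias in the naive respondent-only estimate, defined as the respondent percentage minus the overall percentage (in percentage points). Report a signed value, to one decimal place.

Nonresponse fraction = 1 − 0.55 = 0.45.
Bias = (nonresponse fraction) × (respondent percentage − nonrespondent percentage)
     = 0.45 × (12.8 − 53.6) = 0.45 × -40.8 = -18.36.

-18.4 percentage points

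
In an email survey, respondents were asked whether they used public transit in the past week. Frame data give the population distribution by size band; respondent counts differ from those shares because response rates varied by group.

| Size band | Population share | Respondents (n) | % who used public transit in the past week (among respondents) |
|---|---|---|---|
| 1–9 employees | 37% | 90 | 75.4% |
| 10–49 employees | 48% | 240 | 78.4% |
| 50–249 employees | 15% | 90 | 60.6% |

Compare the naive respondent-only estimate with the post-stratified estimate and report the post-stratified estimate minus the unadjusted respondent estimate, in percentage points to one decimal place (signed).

Without adjustment, the pooled respondent share is:
  (90/420)×75.4 + (240/420)×78.4 + (90/420)×60.6 = 73.9429%
Post-stratifying to population shares instead:
  0.37×75.4 + 0.48×78.4 + 0.15×60.6 = 74.62%
Difference = 74.62 − 73.9429 = 0.6771 pp.

+0.7 percentage points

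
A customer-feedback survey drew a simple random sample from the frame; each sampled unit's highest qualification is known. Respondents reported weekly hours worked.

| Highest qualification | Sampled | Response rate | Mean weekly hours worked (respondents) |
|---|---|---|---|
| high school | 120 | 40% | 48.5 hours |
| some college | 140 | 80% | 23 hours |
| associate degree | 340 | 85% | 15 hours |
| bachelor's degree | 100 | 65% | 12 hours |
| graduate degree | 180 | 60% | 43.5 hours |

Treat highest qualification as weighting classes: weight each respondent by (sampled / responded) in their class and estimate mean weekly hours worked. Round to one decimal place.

26.3

Weighting each respondent by the inverse class response rate inflates each class back to its sampled size, so the class weight is n_sampled:
  high school: 120 × 48.5 = 5820
  some college: 140 × 23 = 3220
  associate degree: 340 × 15 = 5100
  bachelor's degree: 100 × 12 = 1200
  graduate degree: 180 × 43.5 = 7830
Adjusted estimate = 23,170 / 880 = 26.3295 → 26.3.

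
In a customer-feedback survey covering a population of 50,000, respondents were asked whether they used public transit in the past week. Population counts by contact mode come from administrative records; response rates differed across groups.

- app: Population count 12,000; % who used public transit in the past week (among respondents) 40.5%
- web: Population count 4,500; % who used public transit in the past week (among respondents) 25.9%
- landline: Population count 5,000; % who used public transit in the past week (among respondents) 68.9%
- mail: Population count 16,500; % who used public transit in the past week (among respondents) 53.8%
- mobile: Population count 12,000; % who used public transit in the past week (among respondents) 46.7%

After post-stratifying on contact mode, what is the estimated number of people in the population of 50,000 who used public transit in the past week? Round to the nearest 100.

Each cell contributes its population count × the respondent rate:
  app: 12,000 × 40.5% = 4860
  web: 4,500 × 25.9% = 1165.5
  landline: 5,000 × 68.9% = 3445
  mail: 16,500 × 53.8% = 8877
  mobile: 12,000 × 46.7% = 5604
Estimated total = 23951.5 → 24,000.

24,000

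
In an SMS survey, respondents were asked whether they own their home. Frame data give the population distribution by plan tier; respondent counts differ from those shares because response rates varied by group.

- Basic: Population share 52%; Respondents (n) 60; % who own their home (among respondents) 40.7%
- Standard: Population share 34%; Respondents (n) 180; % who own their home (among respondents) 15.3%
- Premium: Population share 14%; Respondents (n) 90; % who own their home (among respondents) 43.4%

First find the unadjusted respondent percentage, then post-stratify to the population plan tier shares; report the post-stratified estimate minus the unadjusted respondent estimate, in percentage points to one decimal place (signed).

Naive respondent-only estimate (weights = respondent counts):
  (60/330)×40.7 + (180/330)×15.3 + (90/330)×43.4 = 27.5818%
Post-stratified estimate weights by population shares:
  0.52×40.7 + 0.34×15.3 + 0.14×43.4 = 32.442%
Difference = 32.442 − 27.5818 = 4.8602 pp.

+4.9 percentage points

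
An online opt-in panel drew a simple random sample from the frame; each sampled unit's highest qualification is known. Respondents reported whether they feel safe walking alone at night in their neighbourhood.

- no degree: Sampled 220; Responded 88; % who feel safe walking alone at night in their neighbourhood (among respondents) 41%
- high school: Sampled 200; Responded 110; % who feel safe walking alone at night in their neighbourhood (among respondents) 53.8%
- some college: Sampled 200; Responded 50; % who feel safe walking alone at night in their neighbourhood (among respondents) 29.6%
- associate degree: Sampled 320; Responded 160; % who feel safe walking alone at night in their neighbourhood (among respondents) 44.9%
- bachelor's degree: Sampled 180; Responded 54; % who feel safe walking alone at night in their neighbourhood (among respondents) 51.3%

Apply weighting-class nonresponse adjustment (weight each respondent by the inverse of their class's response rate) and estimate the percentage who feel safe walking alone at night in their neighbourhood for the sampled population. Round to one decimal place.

44.0%

Response rates by class: no degree 88/220 = 40%, high school 110/200 = 55%, some college 50/200 = 25%, associate degree 160/320 = 50%, bachelor's degree 54/180 = 30%.
Each respondent's weight = sampled/responded in their class; summing within a class gives n_sampled, so:
  no degree: 220 × 41 = 9020
  high school: 200 × 53.8 = 10,760
  some college: 200 × 29.6 = 5920
  associate degree: 320 × 44.9 = 14,368
  bachelor's degree: 180 × 51.3 = 9234
Adjusted estimate = 49,302 / 1,120 = 44.0196 → 44.0%.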